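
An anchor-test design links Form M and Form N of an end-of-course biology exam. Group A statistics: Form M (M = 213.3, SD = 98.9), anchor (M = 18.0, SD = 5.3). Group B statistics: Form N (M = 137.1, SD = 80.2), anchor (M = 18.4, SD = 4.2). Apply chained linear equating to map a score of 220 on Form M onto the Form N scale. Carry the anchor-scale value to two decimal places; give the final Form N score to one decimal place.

136.3

Form M → anchor (Group A): v = (5.3/98.9)(220 − 213.3) + 18.0 = 18.36
anchor → Form N (Group B): y = (80.2/4.2)(18.36 − 18.4) + 137.1 = 136.3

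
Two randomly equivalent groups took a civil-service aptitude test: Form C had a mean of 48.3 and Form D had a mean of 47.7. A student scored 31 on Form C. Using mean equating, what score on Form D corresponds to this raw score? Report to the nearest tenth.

Mean equating: y = x + (M_Y − M_X) = 31 + (47.7 − 48.3) = 30.4

30.4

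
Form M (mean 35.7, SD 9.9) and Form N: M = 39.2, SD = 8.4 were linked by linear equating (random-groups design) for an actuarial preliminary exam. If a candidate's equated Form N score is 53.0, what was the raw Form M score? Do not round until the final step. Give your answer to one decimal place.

Invert y = (SD_Y/SD_X)(x − M_X) + M_Y:
x = (SD_X/SD_Y)(y − M_Y) + M_X = (9.9/8.4)(53.0 − 39.2) + 35.7
x = 1.178571 × 13.800 + 35.7 = 52.0

52.0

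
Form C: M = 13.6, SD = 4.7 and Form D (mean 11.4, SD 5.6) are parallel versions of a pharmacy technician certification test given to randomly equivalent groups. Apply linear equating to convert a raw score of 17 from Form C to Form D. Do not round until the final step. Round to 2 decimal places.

Linear equating: y = (SD_Y/SD_X)(x − M_X) + M_Y
y = (5.6/4.7)(17 − 13.6) + 11.4
y = 1.191489 × 3.4 + 11.4 = 4.0511 + 11.4 = 15.45

15.45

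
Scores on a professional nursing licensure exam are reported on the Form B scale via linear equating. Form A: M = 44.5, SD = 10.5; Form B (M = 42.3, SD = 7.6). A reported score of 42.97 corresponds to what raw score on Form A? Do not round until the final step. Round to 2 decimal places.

45.43

Invert y = (SD_Y/SD_X)(x − M_X) + M_Y:
x = (SD_X/SD_Y)(y − M_Y) + M_X = (10.5/7.6)(42.97 − 42.3) + 44.5
x = 1.381579 × 0.670 + 44.5 = 45.43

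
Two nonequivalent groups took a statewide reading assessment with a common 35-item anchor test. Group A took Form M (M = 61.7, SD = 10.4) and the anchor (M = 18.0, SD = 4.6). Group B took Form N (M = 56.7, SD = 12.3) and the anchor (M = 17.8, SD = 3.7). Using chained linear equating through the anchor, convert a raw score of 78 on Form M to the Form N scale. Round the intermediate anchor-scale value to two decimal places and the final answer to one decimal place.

81.3

Form M → anchor (Group A): v = (4.6/10.4)(78 − 61.7) + 18.0 = 25.21
anchor → Form N (Group B): y = (12.3/3.7)(25.21 − 17.8) + 56.7 = 81.3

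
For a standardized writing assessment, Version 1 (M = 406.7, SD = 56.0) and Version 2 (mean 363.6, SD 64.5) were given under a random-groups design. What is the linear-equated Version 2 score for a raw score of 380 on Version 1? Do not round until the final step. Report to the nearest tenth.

332.8

Linear equating: y = (SD_Y/SD_X)(x − M_X) + M_Y
y = (64.5/56.0)(380 − 406.7) + 363.6
y = 1.151786 × -26.7 + 363.6 = -30.7527 + 363.6 = 332.8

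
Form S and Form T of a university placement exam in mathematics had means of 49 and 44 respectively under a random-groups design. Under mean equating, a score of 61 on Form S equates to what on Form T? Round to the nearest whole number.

Mean equating: y = x + (M_Y − M_X) = 61 + (44 − 49) = 56

56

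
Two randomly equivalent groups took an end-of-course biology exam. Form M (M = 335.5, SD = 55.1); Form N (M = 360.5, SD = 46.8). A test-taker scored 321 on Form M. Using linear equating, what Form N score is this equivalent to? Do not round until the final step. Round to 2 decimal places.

Linear equating: y = (SD_Y/SD_X)(x − M_X) + M_Y
y = (46.8/55.1)(321 − 335.5) + 360.5
y = 0.849365 × -14.5 + 360.5 = -12.3158 + 360.5 = 348.18

348.18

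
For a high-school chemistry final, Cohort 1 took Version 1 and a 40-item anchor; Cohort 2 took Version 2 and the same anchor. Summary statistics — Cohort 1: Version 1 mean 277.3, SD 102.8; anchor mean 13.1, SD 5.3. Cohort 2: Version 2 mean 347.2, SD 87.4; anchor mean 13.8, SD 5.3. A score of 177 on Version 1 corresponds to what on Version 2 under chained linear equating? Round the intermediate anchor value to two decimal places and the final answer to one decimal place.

Version 1 → anchor (Cohort 1): v = (5.3/102.8)(177 − 277.3) + 13.1 = 7.93
anchor → Version 2 (Cohort 2): y = (87.4/5.3)(7.93 − 13.8) + 347.2 = 250.4

250.4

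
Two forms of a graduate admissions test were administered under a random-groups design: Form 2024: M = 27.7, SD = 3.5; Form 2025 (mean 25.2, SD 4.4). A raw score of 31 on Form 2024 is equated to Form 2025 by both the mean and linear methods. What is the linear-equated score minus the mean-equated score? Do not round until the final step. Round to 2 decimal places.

0.85

Mean-equated: 31 + (25.2 − 27.7) = 28.50
Linear-equated: (4.4/3.5)(31 − 27.7) + 25.2 = 29.349
Difference = 29.349 − 28.50 = 0.85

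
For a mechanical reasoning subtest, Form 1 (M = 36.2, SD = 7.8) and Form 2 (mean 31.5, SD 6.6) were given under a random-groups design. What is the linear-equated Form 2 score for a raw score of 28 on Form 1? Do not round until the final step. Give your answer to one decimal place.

Linear equating: y = (SD_Y/SD_X)(x − M_X) + M_Y
y = (6.6/7.8)(28 − 36.2) + 31.5
y = 0.846154 × -8.2 + 31.5 = -6.9385 + 31.5 = 24.6

24.6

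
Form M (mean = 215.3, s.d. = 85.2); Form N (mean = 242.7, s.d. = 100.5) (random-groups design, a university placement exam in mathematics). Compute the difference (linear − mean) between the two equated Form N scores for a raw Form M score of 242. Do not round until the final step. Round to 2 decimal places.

4.79

Mean-equated: 242 + (242.7 − 215.3) = 269.40
Linear-equated: (100.5/85.2)(242 − 215.3) + 242.7 = 274.195
Difference = 274.195 − 269.40 = 4.79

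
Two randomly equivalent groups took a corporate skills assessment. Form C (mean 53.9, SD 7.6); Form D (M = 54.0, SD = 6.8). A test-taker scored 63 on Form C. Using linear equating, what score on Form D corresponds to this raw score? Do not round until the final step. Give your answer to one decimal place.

Linear equating: y = (SD_Y/SD_X)(x − M_X) + M_Y
y = (6.8/7.6)(63 − 53.9) + 54.0
y = 0.894737 × 9.1 + 54.0 = 8.1421 + 54.0 = 62.1

62.1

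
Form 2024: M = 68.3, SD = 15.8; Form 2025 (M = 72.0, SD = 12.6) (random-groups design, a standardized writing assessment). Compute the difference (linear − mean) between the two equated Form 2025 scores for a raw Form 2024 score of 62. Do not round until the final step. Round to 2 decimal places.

1.28

Mean-equated: 62 + (72.0 − 68.3) = 65.70
Linear-equated: (12.6/15.8)(62 − 68.3) + 72.0 = 66.976
Difference = 66.976 − 65.70 = 1.28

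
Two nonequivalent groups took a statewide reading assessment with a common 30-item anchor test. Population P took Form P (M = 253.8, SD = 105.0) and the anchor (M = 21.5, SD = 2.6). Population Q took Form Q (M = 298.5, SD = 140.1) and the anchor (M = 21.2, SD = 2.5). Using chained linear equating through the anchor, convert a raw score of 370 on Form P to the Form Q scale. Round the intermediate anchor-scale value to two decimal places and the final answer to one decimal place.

476.7

Form P → anchor (Population P): v = (2.6/105.0)(370 − 253.8) + 21.5 = 24.38
anchor → Form Q (Population Q): y = (140.1/2.5)(24.38 − 21.2) + 298.5 = 476.7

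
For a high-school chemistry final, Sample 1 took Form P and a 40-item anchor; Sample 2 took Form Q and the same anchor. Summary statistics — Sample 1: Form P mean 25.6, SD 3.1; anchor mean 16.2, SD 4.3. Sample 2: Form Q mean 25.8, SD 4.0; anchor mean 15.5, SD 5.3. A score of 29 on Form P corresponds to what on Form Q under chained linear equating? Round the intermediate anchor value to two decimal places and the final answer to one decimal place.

29.9

Form P → anchor (Sample 1): v = (4.3/3.1)(29 − 25.6) + 16.2 = 20.92
anchor → Form Q (Sample 2): y = (4.0/5.3)(20.92 − 15.5) + 25.8 = 29.9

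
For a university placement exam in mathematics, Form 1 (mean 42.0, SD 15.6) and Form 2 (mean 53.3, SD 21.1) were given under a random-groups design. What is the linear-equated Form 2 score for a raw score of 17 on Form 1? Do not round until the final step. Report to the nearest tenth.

19.5

Linear equating: y = (SD_Y/SD_X)(x − M_X) + M_Y
y = (21.1/15.6)(17 − 42.0) + 53.3
y = 1.352564 × -25.0 + 53.3 = -33.8141 + 53.3 = 19.5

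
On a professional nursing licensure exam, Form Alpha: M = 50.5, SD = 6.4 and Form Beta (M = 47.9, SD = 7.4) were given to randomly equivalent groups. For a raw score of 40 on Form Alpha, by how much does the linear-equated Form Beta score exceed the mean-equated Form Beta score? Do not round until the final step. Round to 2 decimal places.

-1.64

Mean-equated: 40 + (47.9 − 50.5) = 37.40
Linear-equated: (7.4/6.4)(40 − 50.5) + 47.9 = 35.759
Difference = 35.759 − 37.40 = -1.64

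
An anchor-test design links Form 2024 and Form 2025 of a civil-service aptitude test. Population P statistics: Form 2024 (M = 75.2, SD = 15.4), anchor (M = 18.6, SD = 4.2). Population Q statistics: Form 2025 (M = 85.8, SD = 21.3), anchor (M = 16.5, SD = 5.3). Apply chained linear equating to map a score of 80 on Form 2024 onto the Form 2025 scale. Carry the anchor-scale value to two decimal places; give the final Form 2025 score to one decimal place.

Form 2024 → anchor (Population P): v = (4.2/15.4)(80 − 75.2) + 18.6 = 19.91
anchor → Form 2025 (Population Q): y = (21.3/5.3)(19.91 − 16.5) + 85.8 = 99.5

99.5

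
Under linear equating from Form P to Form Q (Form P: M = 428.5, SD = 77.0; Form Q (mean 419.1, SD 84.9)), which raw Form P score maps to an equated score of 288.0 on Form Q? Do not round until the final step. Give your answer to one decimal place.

Invert y = (SD_Y/SD_X)(x − M_X) + M_Y:
x = (SD_X/SD_Y)(y − M_Y) + M_X = (77.0/84.9)(288.0 − 419.1) + 428.5
x = 0.906949 × -131.100 + 428.5 = 309.6

309.6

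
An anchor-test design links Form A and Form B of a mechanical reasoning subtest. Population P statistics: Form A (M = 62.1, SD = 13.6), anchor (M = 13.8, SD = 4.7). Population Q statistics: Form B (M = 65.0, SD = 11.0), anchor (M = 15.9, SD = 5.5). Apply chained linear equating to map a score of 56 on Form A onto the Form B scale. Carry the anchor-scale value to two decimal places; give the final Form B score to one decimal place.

56.6

Form A → anchor (Population P): v = (4.7/13.6)(56 − 62.1) + 13.8 = 11.69
anchor → Form B (Population Q): y = (11.0/5.5)(11.69 − 15.9) + 65.0 = 56.6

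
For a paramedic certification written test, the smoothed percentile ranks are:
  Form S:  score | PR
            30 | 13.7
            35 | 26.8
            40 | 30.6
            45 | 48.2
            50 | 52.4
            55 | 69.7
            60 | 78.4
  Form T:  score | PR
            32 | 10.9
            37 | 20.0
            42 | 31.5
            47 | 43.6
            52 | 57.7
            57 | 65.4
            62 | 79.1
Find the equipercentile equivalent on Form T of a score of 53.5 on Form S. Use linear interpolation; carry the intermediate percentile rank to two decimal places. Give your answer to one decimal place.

56.4

PR of 53.5 on Form S: 52.4 + (53.5 − 50)/(55 − 50) × (69.7 − 52.4) = 64.51
On Form T, PR 64.51 falls between score 52 (PR 57.7) and 57 (PR 65.4).
Interpolate: 52 + (64.51 − 57.7)/(65.4 − 57.7) × (57 − 52) = 56.4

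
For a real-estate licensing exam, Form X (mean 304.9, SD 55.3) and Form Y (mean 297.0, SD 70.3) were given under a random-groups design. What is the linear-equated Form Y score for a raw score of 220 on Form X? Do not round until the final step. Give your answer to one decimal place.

189.1

Linear equating: y = (SD_Y/SD_X)(x − M_X) + M_Y
y = (70.3/55.3)(220 − 304.9) + 297.0
y = 1.271248 × -84.9 + 297.0 = -107.9289 + 297.0 = 189.1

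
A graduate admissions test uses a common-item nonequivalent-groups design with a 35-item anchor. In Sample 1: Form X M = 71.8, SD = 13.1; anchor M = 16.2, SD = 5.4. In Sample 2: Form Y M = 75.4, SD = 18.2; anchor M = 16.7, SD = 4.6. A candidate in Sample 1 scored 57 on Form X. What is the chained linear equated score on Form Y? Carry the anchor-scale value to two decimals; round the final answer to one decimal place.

49.3

Form X → anchor (Sample 1): v = (5.4/13.1)(57 − 71.8) + 16.2 = 10.10
anchor → Form Y (Sample 2): y = (18.2/4.6)(10.10 − 16.7) + 75.4 = 49.3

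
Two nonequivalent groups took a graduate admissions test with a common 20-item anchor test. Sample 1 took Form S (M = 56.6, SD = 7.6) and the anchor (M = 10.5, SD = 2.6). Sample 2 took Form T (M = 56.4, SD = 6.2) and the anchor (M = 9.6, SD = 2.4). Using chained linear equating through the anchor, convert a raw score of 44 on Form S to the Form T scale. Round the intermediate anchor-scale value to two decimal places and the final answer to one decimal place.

Form S → anchor (Sample 1): v = (2.6/7.6)(44 − 56.6) + 10.5 = 6.19
anchor → Form T (Sample 2): y = (6.2/2.4)(6.19 − 9.6) + 56.4 = 47.6

47.6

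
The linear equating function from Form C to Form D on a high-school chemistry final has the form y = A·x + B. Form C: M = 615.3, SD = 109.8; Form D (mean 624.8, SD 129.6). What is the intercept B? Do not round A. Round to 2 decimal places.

A = SD_Y / SD_X = 129.6 / 109.8 = 1.180328
B = M_Y − A·M_X = 624.8 − 1.180328 × 615.3 = -101.46

-101.46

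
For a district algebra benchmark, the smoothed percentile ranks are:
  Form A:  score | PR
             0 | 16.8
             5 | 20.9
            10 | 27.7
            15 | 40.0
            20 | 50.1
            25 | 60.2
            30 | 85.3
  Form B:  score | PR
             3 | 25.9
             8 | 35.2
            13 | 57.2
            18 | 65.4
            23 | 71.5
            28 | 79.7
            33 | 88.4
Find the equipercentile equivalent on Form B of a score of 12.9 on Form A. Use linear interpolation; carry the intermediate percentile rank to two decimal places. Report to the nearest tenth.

PR of 12.9 on Form A: 27.7 + (12.9 − 10)/(15 − 10) × (40.0 − 27.7) = 34.83
On Form B, PR 34.83 falls between score 3 (PR 25.9) and 8 (PR 35.2).
Interpolate: 3 + (34.83 − 25.9)/(35.2 − 25.9) × (8 − 3) = 7.8

7.8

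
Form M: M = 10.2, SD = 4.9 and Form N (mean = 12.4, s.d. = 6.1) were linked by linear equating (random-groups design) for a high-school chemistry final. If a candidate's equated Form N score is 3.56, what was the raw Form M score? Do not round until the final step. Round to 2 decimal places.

3.10

Invert y = (SD_Y/SD_X)(x − M_X) + M_Y:
x = (SD_X/SD_Y)(y − M_Y) + M_X = (4.9/6.1)(3.56 − 12.4) + 10.2
x = 0.803279 × -8.840 + 10.2 = 3.10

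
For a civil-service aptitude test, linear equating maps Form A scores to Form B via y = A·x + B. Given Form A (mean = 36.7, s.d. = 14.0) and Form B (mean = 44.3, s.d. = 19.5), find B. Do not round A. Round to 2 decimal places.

-6.82

A = SD_Y / SD_X = 19.5 / 14.0 = 1.392857
B = M_Y − A·M_X = 44.3 − 1.392857 × 36.7 = -6.82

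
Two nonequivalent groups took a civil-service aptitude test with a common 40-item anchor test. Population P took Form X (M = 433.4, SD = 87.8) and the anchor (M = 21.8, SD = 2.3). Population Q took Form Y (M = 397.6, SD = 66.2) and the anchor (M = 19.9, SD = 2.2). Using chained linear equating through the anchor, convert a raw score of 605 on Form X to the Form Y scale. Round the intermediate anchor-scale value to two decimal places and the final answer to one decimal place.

590.2

Form X → anchor (Population P): v = (2.3/87.8)(605 − 433.4) + 21.8 = 26.30
anchor → Form Y (Population Q): y = (66.2/2.2)(26.30 − 19.9) + 397.6 = 590.2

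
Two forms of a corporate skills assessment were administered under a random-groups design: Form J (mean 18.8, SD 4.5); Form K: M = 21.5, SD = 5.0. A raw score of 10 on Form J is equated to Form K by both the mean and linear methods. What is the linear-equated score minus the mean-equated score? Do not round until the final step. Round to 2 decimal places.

-0.98

Mean-equated: 10 + (21.5 − 18.8) = 12.70
Linear-equated: (5.0/4.5)(10 − 18.8) + 21.5 = 11.722
Difference = 11.722 − 12.70 = -0.98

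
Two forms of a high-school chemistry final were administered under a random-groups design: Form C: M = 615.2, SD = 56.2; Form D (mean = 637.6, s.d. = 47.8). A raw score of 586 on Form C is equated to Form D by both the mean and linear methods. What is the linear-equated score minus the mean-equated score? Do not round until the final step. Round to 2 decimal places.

4.36

Mean-equated: 586 + (637.6 − 615.2) = 608.40
Linear-equated: (47.8/56.2)(586 − 615.2) + 637.6 = 612.764
Difference = 612.764 − 608.40 = 4.36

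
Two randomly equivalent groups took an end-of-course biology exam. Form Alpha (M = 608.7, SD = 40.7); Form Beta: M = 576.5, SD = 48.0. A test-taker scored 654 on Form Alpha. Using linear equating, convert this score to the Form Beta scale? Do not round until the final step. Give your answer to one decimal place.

629.9

Linear equating: y = (SD_Y/SD_X)(x − M_X) + M_Y
y = (48.0/40.7)(654 − 608.7) + 576.5
y = 1.179361 × 45.3 + 576.5 = 53.4251 + 576.5 = 629.9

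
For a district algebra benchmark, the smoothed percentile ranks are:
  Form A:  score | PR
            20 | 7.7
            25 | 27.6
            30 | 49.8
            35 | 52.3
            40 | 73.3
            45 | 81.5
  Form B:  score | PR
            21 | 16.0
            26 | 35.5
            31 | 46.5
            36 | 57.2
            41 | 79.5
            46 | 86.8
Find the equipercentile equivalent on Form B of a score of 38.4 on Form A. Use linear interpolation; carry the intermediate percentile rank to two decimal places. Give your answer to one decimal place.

38.1

PR of 38.4 on Form A: 52.3 + (38.4 − 35)/(40 − 35) × (73.3 − 52.3) = 66.58
On Form B, PR 66.58 falls between score 36 (PR 57.2) and 41 (PR 79.5).
Interpolate: 36 + (66.58 − 57.2)/(79.5 − 57.2) × (41 − 36) = 38.1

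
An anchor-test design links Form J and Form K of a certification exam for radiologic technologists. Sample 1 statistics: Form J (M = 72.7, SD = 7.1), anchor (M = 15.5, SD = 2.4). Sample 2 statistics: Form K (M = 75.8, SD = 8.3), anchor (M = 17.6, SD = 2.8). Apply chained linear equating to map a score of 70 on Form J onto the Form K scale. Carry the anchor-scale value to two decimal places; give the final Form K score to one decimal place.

Form J → anchor (Sample 1): v = (2.4/7.1)(70 − 72.7) + 15.5 = 14.59
anchor → Form K (Sample 2): y = (8.3/2.8)(14.59 − 17.6) + 75.8 = 66.9

66.9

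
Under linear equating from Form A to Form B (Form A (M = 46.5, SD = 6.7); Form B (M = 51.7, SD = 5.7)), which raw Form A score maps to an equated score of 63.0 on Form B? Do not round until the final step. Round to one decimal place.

59.8

Invert y = (SD_Y/SD_X)(x − M_X) + M_Y:
x = (SD_X/SD_Y)(y − M_Y) + M_X = (6.7/5.7)(63.0 − 51.7) + 46.5
x = 1.175439 × 11.300 + 46.5 = 59.8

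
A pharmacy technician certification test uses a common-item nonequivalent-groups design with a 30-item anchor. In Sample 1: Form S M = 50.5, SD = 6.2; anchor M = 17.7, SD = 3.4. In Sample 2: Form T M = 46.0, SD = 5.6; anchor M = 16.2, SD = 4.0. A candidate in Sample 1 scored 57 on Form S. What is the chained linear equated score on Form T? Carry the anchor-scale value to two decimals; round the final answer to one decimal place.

53.1

Form S → anchor (Sample 1): v = (3.4/6.2)(57 − 50.5) + 17.7 = 21.26
anchor → Form T (Sample 2): y = (5.6/4.0)(21.26 − 16.2) + 46.0 = 53.1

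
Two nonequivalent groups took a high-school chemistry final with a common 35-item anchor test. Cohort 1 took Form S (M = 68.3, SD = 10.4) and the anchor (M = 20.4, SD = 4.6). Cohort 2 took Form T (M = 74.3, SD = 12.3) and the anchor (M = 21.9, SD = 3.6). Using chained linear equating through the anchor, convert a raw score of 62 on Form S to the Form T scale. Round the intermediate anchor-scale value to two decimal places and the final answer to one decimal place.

Form S → anchor (Cohort 1): v = (4.6/10.4)(62 − 68.3) + 20.4 = 17.61
anchor → Form T (Cohort 2): y = (12.3/3.6)(17.61 − 21.9) + 74.3 = 59.6

59.6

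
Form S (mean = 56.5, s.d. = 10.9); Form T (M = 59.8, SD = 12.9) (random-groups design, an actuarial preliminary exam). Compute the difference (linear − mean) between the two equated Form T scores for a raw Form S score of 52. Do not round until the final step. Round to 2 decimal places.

Mean-equated: 52 + (59.8 − 56.5) = 55.30
Linear-equated: (12.9/10.9)(52 − 56.5) + 59.8 = 54.474
Difference = 54.474 − 55.30 = -0.83

-0.83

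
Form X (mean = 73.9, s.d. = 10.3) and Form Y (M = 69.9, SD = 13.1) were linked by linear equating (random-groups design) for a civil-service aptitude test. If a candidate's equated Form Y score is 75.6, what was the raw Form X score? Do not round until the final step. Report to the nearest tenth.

Invert y = (SD_Y/SD_X)(x − M_X) + M_Y:
x = (SD_X/SD_Y)(y − M_Y) + M_X = (10.3/13.1)(75.6 − 69.9) + 73.9
x = 0.786260 × 5.700 + 73.9 = 78.4

78.4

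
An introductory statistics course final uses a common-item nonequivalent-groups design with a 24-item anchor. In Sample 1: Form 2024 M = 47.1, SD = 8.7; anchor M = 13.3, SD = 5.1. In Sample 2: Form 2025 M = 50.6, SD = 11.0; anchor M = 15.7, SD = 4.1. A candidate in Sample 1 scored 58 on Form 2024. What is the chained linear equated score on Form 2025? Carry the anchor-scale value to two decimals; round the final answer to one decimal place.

Form 2024 → anchor (Sample 1): v = (5.1/8.7)(58 − 47.1) + 13.3 = 19.69
anchor → Form 2025 (Sample 2): y = (11.0/4.1)(19.69 − 15.7) + 50.6 = 61.3

61.3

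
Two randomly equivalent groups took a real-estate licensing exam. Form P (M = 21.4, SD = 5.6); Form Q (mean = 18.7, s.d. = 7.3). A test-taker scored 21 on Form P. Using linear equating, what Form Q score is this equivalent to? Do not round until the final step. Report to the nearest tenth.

18.2

Linear equating: y = (SD_Y/SD_X)(x − M_X) + M_Y
y = (7.3/5.6)(21 − 21.4) + 18.7
y = 1.303571 × -0.4 + 18.7 = -0.5214 + 18.7 = 18.2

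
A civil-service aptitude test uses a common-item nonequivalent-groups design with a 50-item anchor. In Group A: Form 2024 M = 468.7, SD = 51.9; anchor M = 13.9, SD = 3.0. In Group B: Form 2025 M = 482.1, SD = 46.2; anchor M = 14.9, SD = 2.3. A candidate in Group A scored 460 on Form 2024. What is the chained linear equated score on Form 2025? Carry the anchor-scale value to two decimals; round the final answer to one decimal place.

452.0

Form 2024 → anchor (Group A): v = (3.0/51.9)(460 − 468.7) + 13.9 = 13.40
anchor → Form 2025 (Group B): y = (46.2/2.3)(13.40 − 14.9) + 482.1 = 452.0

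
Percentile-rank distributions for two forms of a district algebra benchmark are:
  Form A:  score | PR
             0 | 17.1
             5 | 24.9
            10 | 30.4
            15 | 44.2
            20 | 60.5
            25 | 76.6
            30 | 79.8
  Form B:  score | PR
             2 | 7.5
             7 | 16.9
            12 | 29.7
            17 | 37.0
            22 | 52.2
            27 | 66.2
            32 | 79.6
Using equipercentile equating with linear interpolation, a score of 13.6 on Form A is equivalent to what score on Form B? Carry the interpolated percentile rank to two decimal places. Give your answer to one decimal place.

PR of 13.6 on Form A: 30.4 + (13.6 − 10)/(15 − 10) × (44.2 − 30.4) = 40.34
On Form B, PR 40.34 falls between score 17 (PR 37.0) and 22 (PR 52.2).
Interpolate: 17 + (40.34 − 37.0)/(52.2 − 37.0) × (22 − 17) = 18.1

18.1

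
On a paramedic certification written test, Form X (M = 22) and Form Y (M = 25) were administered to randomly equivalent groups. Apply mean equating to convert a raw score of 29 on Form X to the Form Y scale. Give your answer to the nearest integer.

32

Mean equating: y = x + (M_Y − M_X) = 29 + (25 − 22) = 32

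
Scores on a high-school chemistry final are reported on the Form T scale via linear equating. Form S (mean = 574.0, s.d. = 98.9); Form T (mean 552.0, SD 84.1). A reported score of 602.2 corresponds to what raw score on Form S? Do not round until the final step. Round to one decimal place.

Invert y = (SD_Y/SD_X)(x − M_X) + M_Y:
x = (SD_X/SD_Y)(y − M_Y) + M_X = (98.9/84.1)(602.2 − 552.0) + 574.0
x = 1.175981 × 50.200 + 574.0 = 633.0

633.0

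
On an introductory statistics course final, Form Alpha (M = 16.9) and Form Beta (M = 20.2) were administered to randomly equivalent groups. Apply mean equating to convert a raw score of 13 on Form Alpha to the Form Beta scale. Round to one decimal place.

Mean equating: y = x + (M_Y − M_X) = 13 + (20.2 − 16.9) = 16.3

16.3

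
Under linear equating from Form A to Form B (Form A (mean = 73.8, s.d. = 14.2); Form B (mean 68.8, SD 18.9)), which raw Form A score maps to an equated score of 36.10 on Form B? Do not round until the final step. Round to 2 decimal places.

Invert y = (SD_Y/SD_X)(x − M_X) + M_Y:
x = (SD_X/SD_Y)(y − M_Y) + M_X = (14.2/18.9)(36.10 − 68.8) + 73.8
x = 0.751323 × -32.700 + 73.8 = 49.23

49.23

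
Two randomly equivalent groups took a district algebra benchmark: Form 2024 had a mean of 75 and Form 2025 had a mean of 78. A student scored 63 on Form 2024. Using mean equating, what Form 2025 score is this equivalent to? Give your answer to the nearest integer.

66

Mean equating: y = x + (M_Y − M_X) = 63 + (78 − 75) = 66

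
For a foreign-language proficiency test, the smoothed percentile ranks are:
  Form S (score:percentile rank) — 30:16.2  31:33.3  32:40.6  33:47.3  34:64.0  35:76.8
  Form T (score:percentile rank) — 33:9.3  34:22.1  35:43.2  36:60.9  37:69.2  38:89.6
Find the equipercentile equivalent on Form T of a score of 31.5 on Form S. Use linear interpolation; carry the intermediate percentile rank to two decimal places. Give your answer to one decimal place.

PR of 31.5 on Form S: 33.3 + (31.5 − 31)/(32 − 31) × (40.6 − 33.3) = 36.95
On Form T, PR 36.95 falls between score 34 (PR 22.1) and 35 (PR 43.2).
Interpolate: 34 + (36.95 − 22.1)/(43.2 − 22.1) × (35 − 34) = 34.7

34.7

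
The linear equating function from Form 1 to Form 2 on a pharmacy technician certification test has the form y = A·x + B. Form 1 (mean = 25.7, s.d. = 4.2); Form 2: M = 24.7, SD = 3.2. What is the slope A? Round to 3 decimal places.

A = SD_Y / SD_X = 3.2 / 4.2 = 0.762

0.762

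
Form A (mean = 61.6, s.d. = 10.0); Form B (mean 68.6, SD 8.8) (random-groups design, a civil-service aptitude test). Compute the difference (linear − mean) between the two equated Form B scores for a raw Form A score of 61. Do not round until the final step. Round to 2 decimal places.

Mean-equated: 61 + (68.6 − 61.6) = 68.00
Linear-equated: (8.8/10.0)(61 − 61.6) + 68.6 = 68.072
Difference = 68.072 − 68.00 = 0.07

0.07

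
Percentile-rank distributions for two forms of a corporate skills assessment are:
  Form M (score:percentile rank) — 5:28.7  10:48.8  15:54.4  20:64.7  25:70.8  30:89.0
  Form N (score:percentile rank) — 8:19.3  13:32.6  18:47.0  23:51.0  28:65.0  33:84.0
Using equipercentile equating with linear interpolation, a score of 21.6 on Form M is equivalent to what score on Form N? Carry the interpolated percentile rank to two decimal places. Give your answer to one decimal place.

28.4

PR of 21.6 on Form M: 64.7 + (21.6 − 20)/(25 − 20) × (70.8 − 64.7) = 66.65
On Form N, PR 66.65 falls between score 28 (PR 65.0) and 33 (PR 84.0).
Interpolate: 28 + (66.65 − 65.0)/(84.0 − 65.0) × (33 − 28) = 28.4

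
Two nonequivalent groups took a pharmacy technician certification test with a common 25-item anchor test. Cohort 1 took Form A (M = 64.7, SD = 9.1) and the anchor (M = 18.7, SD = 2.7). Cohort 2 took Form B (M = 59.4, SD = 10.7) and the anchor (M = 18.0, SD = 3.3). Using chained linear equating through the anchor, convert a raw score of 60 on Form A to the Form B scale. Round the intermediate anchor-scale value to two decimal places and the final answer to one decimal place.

57.2

Form A → anchor (Cohort 1): v = (2.7/9.1)(60 − 64.7) + 18.7 = 17.31
anchor → Form B (Cohort 2): y = (10.7/3.3)(17.31 − 18.0) + 59.4 = 57.2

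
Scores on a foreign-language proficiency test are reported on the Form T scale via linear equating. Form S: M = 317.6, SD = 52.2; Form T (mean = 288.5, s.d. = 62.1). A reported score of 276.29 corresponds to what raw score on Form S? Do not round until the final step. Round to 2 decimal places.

307.34

Invert y = (SD_Y/SD_X)(x − M_X) + M_Y:
x = (SD_X/SD_Y)(y − M_Y) + M_X = (52.2/62.1)(276.29 − 288.5) + 317.6
x = 0.840580 × -12.210 + 317.6 = 307.34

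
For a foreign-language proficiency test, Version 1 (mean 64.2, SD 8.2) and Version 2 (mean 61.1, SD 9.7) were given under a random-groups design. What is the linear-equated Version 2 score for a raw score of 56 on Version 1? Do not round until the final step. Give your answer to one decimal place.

Linear equating: y = (SD_Y/SD_X)(x − M_X) + M_Y
y = (9.7/8.2)(56 − 64.2) + 61.1
y = 1.182927 × -8.2 + 61.1 = -9.7000 + 61.1 = 51.4

51.4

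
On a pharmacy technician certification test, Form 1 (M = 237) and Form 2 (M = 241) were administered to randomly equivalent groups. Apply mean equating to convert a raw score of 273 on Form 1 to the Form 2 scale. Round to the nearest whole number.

277

Mean equating: y = x + (M_Y − M_X) = 273 + (241 − 237) = 277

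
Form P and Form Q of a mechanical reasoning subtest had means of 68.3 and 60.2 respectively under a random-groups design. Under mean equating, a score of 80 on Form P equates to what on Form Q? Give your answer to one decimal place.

Mean equating: y = x + (M_Y − M_X) = 80 + (60.2 − 68.3) = 71.9

71.9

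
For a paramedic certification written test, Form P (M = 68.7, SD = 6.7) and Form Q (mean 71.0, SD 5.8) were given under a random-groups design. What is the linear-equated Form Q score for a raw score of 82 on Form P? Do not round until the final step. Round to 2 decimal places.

Linear equating: y = (SD_Y/SD_X)(x − M_X) + M_Y
y = (5.8/6.7)(82 − 68.7) + 71.0
y = 0.865672 × 13.3 + 71.0 = 11.5134 + 71.0 = 82.51

82.51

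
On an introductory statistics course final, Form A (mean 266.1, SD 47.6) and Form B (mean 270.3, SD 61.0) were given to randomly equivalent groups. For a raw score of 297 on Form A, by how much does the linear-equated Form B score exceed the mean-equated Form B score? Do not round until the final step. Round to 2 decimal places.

8.70

Mean-equated: 297 + (270.3 − 266.1) = 301.20
Linear-equated: (61.0/47.6)(297 − 266.1) + 270.3 = 309.899
Difference = 309.899 − 301.20 = 8.70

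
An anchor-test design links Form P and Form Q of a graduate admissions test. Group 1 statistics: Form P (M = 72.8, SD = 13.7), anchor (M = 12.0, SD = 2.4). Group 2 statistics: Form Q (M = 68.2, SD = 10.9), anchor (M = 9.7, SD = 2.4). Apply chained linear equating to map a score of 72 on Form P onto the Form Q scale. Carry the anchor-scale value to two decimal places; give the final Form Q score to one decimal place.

Form P → anchor (Group 1): v = (2.4/13.7)(72 − 72.8) + 12.0 = 11.86
anchor → Form Q (Group 2): y = (10.9/2.4)(11.86 − 9.7) + 68.2 = 78.0

78.0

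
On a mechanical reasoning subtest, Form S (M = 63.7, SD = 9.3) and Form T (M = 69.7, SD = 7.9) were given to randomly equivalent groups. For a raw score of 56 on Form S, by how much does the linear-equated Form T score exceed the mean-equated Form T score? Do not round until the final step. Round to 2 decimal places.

1.16

Mean-equated: 56 + (69.7 − 63.7) = 62.00
Linear-equated: (7.9/9.3)(56 − 63.7) + 69.7 = 63.159
Difference = 63.159 − 62.00 = 1.16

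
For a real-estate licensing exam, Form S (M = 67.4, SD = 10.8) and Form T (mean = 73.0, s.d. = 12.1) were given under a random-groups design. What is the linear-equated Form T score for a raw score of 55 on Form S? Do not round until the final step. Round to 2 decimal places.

Linear equating: y = (SD_Y/SD_X)(x − M_X) + M_Y
y = (12.1/10.8)(55 − 67.4) + 73.0
y = 1.120370 × -12.4 + 73.0 = -13.8926 + 73.0 = 59.11

59.11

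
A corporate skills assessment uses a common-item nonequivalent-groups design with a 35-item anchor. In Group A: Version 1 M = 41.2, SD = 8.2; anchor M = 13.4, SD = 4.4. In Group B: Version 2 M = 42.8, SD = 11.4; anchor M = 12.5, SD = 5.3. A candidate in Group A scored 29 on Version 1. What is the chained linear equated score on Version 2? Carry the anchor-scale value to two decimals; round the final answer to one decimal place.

Version 1 → anchor (Group A): v = (4.4/8.2)(29 − 41.2) + 13.4 = 6.85
anchor → Version 2 (Group B): y = (11.4/5.3)(6.85 − 12.5) + 42.8 = 30.6

30.6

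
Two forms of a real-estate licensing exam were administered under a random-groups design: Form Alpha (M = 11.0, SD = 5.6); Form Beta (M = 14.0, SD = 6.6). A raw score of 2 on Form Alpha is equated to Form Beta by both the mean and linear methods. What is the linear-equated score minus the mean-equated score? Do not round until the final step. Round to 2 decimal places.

-1.61

Mean-equated: 2 + (14.0 − 11.0) = 5.00
Linear-equated: (6.6/5.6)(2 − 11.0) + 14.0 = 3.393
Difference = 3.393 − 5.00 = -1.61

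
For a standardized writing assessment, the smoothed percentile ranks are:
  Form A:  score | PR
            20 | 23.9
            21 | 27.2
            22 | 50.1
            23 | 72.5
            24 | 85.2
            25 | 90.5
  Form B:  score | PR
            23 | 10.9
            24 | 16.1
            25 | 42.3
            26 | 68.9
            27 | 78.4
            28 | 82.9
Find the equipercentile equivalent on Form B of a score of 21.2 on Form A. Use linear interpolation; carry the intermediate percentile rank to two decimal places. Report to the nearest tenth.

PR of 21.2 on Form A: 27.2 + (21.2 − 21)/(22 − 21) × (50.1 − 27.2) = 31.78
On Form B, PR 31.78 falls between score 24 (PR 16.1) and 25 (PR 42.3).
Interpolate: 24 + (31.78 − 16.1)/(42.3 − 16.1) × (25 − 24) = 24.6

24.6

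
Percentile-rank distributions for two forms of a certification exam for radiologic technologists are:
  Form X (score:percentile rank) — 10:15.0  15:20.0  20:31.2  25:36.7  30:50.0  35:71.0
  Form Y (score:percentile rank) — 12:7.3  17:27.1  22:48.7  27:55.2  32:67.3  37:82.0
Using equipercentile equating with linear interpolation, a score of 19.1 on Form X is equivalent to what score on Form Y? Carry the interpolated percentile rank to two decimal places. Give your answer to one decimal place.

17.5

PR of 19.1 on Form X: 20.0 + (19.1 − 15)/(20 − 15) × (31.2 − 20.0) = 29.18
On Form Y, PR 29.18 falls between score 17 (PR 27.1) and 22 (PR 48.7).
Interpolate: 17 + (29.18 − 27.1)/(48.7 − 27.1) × (22 − 17) = 17.5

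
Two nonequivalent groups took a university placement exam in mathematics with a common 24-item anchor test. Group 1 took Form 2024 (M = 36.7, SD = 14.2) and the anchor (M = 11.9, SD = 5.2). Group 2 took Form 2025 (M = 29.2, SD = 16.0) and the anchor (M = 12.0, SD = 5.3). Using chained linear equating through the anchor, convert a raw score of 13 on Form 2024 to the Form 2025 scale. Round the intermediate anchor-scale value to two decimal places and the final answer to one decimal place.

Form 2024 → anchor (Group 1): v = (5.2/14.2)(13 − 36.7) + 11.9 = 3.22
anchor → Form 2025 (Group 2): y = (16.0/5.3)(3.22 − 12.0) + 29.2 = 2.7

2.7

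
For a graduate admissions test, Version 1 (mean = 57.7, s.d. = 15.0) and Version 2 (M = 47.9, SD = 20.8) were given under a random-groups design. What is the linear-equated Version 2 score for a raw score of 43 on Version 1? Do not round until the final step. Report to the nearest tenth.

Linear equating: y = (SD_Y/SD_X)(x − M_X) + M_Y
y = (20.8/15.0)(43 − 57.7) + 47.9
y = 1.386667 × -14.7 + 47.9 = -20.3840 + 47.9 = 27.5

27.5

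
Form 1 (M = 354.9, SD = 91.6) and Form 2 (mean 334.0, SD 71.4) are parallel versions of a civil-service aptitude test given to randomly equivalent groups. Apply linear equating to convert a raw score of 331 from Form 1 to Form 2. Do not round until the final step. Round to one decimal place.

315.4

Linear equating: y = (SD_Y/SD_X)(x − M_X) + M_Y
y = (71.4/91.6)(331 − 354.9) + 334.0
y = 0.779476 × -23.9 + 334.0 = -18.6295 + 334.0 = 315.4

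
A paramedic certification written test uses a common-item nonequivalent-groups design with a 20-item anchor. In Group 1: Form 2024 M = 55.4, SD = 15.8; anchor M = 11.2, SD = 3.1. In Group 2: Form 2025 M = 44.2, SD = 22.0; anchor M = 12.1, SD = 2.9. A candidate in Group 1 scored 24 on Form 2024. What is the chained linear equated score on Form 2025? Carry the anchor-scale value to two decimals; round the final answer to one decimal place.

Form 2024 → anchor (Group 1): v = (3.1/15.8)(24 − 55.4) + 11.2 = 5.04
anchor → Form 2025 (Group 2): y = (22.0/2.9)(5.04 − 12.1) + 44.2 = -9.4

-9.4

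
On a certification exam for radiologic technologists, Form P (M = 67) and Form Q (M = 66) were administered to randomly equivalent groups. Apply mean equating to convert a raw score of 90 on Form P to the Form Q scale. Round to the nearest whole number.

Mean equating: y = x + (M_Y − M_X) = 90 + (66 − 67) = 89

89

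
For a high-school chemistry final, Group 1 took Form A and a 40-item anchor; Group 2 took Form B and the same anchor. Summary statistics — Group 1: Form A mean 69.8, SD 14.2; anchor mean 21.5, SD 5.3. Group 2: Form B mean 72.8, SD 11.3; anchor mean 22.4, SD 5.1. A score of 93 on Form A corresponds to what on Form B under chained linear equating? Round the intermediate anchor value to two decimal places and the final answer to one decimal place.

90.0

Form A → anchor (Group 1): v = (5.3/14.2)(93 − 69.8) + 21.5 = 30.16
anchor → Form B (Group 2): y = (11.3/5.1)(30.16 − 22.4) + 72.8 = 90.0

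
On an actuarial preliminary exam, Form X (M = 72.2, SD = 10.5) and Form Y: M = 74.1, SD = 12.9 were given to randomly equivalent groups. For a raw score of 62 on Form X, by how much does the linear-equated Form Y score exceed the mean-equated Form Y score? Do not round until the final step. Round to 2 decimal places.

-2.33

Mean-equated: 62 + (74.1 − 72.2) = 63.90
Linear-equated: (12.9/10.5)(62 − 72.2) + 74.1 = 61.569
Difference = 61.569 − 63.90 = -2.33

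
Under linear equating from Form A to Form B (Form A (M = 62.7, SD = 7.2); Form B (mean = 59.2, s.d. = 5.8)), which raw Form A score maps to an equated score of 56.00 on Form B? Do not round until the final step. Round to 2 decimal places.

58.73

Invert y = (SD_Y/SD_X)(x − M_X) + M_Y:
x = (SD_X/SD_Y)(y − M_Y) + M_X = (7.2/5.8)(56.00 − 59.2) + 62.7
x = 1.241379 × -3.200 + 62.7 = 58.73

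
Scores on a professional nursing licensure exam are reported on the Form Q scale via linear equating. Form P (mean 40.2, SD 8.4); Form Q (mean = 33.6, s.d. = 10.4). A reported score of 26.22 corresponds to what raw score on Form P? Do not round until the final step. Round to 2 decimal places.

Invert y = (SD_Y/SD_X)(x − M_X) + M_Y:
x = (SD_X/SD_Y)(y − M_Y) + M_X = (8.4/10.4)(26.22 − 33.6) + 40.2
x = 0.807692 × -7.380 + 40.2 = 34.24

34.24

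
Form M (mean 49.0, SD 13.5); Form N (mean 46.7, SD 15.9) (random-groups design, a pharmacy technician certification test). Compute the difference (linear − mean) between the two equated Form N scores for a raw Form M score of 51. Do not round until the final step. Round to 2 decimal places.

0.36

Mean-equated: 51 + (46.7 − 49.0) = 48.70
Linear-equated: (15.9/13.5)(51 − 49.0) + 46.7 = 49.056
Difference = 49.056 − 48.70 = 0.36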